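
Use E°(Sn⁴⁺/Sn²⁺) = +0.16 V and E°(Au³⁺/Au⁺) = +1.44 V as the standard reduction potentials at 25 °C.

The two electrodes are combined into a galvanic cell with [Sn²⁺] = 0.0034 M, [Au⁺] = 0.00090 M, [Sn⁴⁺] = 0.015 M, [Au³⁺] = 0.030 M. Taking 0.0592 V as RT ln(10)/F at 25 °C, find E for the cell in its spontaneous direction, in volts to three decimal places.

+1.306 V

Au³⁺/Au⁺ is the cathode (higher E°), Sn⁴⁺/Sn²⁺ the anode: E°cell = +1.44 − (+0.16) = +1.28 V, n = 2.
Overall: Au³⁺(aq) + Sn²⁺(aq) → Au⁺(aq) + Sn⁴⁺(aq)
Q = [Au⁺]·[Sn⁴⁺] / ([Au³⁺]·[Sn²⁺]); log Q = -0.878.
E = E° − (0.0592/n) log Q = +1.28 − (0.0592/2)(-0.878) = +1.306 V.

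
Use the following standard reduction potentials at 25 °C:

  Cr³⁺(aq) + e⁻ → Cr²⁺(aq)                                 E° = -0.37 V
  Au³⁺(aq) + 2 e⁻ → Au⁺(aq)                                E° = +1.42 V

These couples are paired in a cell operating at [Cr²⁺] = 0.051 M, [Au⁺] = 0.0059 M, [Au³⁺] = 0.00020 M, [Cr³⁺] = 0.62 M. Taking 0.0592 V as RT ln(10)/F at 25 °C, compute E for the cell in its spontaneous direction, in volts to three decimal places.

+1.682 V

Au³⁺/Au⁺ is the cathode (higher E°), Cr³⁺/Cr²⁺ the anode: E°cell = +1.42 − (-0.37) = +1.79 V, n = 2.
Overall: Au³⁺(aq) + 2 Cr²⁺(aq) → Au⁺(aq) + 2 Cr³⁺(aq)
Q = [Au⁺]·[Cr³⁺]^2 / ([Au³⁺]·[Cr²⁺]^2); log Q = 3.639.
E = E° − (0.0592/n) log Q = +1.79 − (0.0592/2)(3.639) = +1.682 V.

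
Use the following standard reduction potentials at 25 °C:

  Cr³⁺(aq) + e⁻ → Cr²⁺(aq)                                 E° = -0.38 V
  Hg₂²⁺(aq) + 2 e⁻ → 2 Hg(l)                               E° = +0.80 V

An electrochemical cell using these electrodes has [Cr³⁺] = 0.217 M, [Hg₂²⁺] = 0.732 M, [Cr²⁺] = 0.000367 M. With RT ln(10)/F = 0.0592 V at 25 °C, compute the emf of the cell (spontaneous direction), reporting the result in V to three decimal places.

Hg₂²⁺/Hg is the cathode (higher E°), Cr³⁺/Cr²⁺ the anode: E°cell = +0.80 − (-0.38) = +1.18 V, n = 2.
Overall: Hg₂²⁺(aq) + 2 Cr²⁺(aq) → 2 Hg(l) + 2 Cr³⁺(aq)
Q = [Cr³⁺]^2 / ([Hg₂²⁺]·[Cr²⁺]^2); log Q = 5.679.
E = E° − (0.0592/n) log Q = +1.18 − (0.0592/2)(5.679) = +1.012 V.

+1.012 V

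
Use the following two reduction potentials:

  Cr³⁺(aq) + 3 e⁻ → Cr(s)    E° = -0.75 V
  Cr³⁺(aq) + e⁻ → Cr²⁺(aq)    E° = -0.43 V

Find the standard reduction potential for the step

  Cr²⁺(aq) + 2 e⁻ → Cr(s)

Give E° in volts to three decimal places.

Sequential free energies add, so n₃E°₃ = n₁E°₁ + n₂E°₂.
With n₃ = 3, and the known step contributing 1×(-0.43) V, the unknown satisfies 2·E° = 3×(-0.75) − 1×(-0.43) = -1.820.
E° = -1.820 / 2 = -0.910 V.

-0.910 V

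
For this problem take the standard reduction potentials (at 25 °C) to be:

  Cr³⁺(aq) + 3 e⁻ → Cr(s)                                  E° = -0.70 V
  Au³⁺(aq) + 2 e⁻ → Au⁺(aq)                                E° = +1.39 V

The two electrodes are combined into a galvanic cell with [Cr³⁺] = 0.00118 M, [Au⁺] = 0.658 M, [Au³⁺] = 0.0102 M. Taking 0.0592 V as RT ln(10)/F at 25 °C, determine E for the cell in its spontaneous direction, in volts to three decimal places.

+2.094 V

Au³⁺/Au⁺ is the cathode (higher E°), Cr³⁺/Cr the anode: E°cell = +1.39 − (-0.70) = +2.09 V, n = 6.
Overall: 3 Au³⁺(aq) + 2 Cr(s) → 3 Au⁺(aq) + 2 Cr³⁺(aq)
Q = [Au⁺]^3·[Cr³⁺]^2 / ([Au³⁺]^3); log Q = -0.427.
E = E° − (0.0592/n) log Q = +2.09 − (0.0592/6)(-0.427) = +2.094 V.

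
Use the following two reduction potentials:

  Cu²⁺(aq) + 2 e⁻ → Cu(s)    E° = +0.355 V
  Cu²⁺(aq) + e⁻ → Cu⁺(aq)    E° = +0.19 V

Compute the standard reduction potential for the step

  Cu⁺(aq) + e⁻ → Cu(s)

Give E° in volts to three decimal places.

+0.520 V

Sequential free energies add, so n₃E°₃ = n₁E°₁ + n₂E°₂.
With n₃ = 2, and the known step contributing 1×(+0.19) V, the unknown satisfies 1·E° = 2×(+0.355) − 1×(+0.19) = +0.520.
E° = +0.520 / 1 = +0.520 V.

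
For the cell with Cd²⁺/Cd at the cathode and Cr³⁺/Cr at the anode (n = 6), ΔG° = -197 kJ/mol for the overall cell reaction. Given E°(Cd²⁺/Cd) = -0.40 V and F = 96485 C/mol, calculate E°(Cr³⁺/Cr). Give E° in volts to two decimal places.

E°cell = −ΔG°/(nF) = −(-197×10³)/((6)(96485)) = +0.340 V.
Since Cd²⁺/Cd is the cathode and Cr³⁺/Cr the anode, E°cell = E°(Cd²⁺/Cd) − E°(Cr³⁺/Cr).
So E°(Cr³⁺/Cr) = E°(Cd²⁺/Cd) − E°cell = (-0.40) − (+0.340) = -0.74 V.

-0.74 V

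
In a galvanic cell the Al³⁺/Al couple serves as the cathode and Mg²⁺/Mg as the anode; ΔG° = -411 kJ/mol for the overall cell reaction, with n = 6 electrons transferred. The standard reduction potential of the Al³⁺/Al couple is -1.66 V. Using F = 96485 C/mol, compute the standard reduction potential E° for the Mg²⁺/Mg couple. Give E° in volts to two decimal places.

-2.37 V

E°cell = −ΔG°/(nF) = −(-411×10³)/((6)(96485)) = +0.710 V.
Since Al³⁺/Al is the cathode and Mg²⁺/Mg the anode, E°cell = E°(Al³⁺/Al) − E°(Mg²⁺/Mg).
So E°(Mg²⁺/Mg) = E°(Al³⁺/Al) − E°cell = (-1.66) − (+0.710) = -2.37 V.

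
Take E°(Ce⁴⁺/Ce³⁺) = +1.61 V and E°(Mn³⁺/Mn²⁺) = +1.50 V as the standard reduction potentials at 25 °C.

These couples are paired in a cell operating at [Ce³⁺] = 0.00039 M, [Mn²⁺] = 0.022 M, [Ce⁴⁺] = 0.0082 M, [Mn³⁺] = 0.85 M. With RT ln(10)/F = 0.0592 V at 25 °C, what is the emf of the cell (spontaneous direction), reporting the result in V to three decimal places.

Ce⁴⁺/Ce³⁺ is the cathode (higher E°), Mn³⁺/Mn²⁺ the anode: E°cell = +1.61 − (+1.50) = +0.11 V, n = 1.
Overall: Ce⁴⁺(aq) + Mn²⁺(aq) → Ce³⁺(aq) + Mn³⁺(aq)
Q = [Ce³⁺]·[Mn³⁺] / ([Ce⁴⁺]·[Mn²⁺]); log Q = 0.264.
E = E° − (0.0592/n) log Q = +0.11 − (0.0592/1)(0.264) = +0.094 V.

+0.094 V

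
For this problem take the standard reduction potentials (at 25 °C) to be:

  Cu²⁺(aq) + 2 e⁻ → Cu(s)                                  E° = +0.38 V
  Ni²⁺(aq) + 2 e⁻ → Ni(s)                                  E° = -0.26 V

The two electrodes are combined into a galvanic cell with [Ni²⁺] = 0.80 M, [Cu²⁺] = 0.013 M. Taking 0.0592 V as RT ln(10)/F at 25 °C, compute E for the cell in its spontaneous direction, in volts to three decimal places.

Cu²⁺/Cu is the cathode (higher E°), Ni²⁺/Ni the anode: E°cell = +0.38 − (-0.26) = +0.64 V, n = 2.
Overall: Cu²⁺(aq) + Ni(s) → Cu(s) + Ni²⁺(aq)
Q = [Ni²⁺] / ([Cu²⁺]); log Q = 1.789.
E = E° − (0.0592/n) log Q = +0.64 − (0.0592/2)(1.789) = +0.587 V.

+0.587 V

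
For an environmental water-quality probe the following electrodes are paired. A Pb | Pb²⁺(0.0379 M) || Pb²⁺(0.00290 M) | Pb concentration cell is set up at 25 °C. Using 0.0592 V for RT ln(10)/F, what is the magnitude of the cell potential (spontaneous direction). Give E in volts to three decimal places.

+0.033 V

For a concentration cell E°cell = 0. The 0.0379 M side is the cathode (reduction is favoured where [Pb²⁺] is higher).
With n = 2, E = −(0.0592/2) log([Pb²⁺]ₐₙ/[Pb²⁺]꜀ₐₜ) = −(0.0592/2) log(0.0029/0.0379) = −(0.0592/2)(-1.116) = +0.033 V.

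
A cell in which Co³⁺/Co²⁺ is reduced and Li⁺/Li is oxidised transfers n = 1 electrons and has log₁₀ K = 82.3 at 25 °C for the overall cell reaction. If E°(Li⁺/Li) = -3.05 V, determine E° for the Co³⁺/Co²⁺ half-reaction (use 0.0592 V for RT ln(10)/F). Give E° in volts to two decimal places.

E°cell = (0.0592/n)·log K = (0.0592/1)(82.3) = +4.872 V.
Since Co³⁺/Co²⁺ is the cathode and Li⁺/Li the anode, E°cell = E°(Co³⁺/Co²⁺) − E°(Li⁺/Li).
So E°(Co³⁺/Co²⁺) = E°cell + E°(Li⁺/Li) = +4.872 + (-3.05) = +1.82 V.

+1.82 V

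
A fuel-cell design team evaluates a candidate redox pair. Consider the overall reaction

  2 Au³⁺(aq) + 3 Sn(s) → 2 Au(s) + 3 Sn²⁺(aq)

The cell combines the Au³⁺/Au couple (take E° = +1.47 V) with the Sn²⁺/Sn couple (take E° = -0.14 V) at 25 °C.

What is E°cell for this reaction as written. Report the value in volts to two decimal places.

+1.61 V

The Au³⁺/Au couple has the higher reduction potential, so it is the cathode; Sn²⁺/Sn is oxidised at the anode.
E°cell = E°(cathode) − E°(anode) = (+1.47) − (-0.14) = +1.61 V.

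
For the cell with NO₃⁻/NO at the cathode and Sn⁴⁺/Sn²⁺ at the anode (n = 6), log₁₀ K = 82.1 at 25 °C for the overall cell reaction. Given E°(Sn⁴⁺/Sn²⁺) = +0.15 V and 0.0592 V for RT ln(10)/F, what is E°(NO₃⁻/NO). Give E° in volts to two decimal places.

E°cell = (0.0592/n)·log K = (0.0592/6)(82.1) = +0.810 V.
Since NO₃⁻/NO is the cathode and Sn⁴⁺/Sn²⁺ the anode, E°cell = E°(NO₃⁻/NO) − E°(Sn⁴⁺/Sn²⁺).
So E°(NO₃⁻/NO) = E°cell + E°(Sn⁴⁺/Sn²⁺) = +0.810 + (+0.15) = +0.96 V.

+0.96 V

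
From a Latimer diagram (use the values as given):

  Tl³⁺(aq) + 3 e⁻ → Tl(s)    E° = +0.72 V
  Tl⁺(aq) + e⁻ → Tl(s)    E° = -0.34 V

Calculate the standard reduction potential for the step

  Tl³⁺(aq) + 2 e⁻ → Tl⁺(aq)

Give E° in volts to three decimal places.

Sequential free energies add, so n₃E°₃ = n₁E°₁ + n₂E°₂.
With n₃ = 3, and the known step contributing 1×(-0.34) V, the unknown satisfies 2·E° = 3×(+0.72) − 1×(-0.34) = +2.500.
E° = +2.500 / 2 = +1.250 V.

+1.250 V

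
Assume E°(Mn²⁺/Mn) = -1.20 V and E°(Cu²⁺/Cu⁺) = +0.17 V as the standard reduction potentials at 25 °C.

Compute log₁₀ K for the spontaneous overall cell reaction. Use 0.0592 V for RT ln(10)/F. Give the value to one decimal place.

Cathode: Cu²⁺/Cu⁺; anode: Mn²⁺/Mn. E°cell = +1.37 V, n = 2.
log K = nE°cell / 0.0592 = (2)(+1.37) / 0.0592 = 46.3.

46.3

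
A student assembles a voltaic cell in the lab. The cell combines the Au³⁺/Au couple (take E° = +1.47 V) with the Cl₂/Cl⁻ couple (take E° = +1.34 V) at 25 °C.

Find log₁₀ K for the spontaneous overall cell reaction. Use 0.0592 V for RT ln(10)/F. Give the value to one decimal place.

Cathode: Au³⁺/Au; anode: Cl₂/Cl⁻. E°cell = +0.13 V, n = 6.
log K = nE°cell / 0.0592 = (6)(+0.13) / 0.0592 = 13.2.

13.2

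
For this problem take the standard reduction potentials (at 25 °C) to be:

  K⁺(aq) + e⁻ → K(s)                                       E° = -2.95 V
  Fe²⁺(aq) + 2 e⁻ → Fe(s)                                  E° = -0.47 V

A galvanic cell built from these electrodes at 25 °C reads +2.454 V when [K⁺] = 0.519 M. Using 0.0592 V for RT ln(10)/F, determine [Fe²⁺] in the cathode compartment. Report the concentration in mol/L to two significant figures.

Fe²⁺/Fe is the cathode, K⁺/K the anode: E°cell = +2.48 V, n = 2.
Overall reaction: Fe²⁺(aq) + 2 K(s) → Fe(s) + 2 K⁺(aq); Q = [K⁺]^2/[Fe²⁺]^1.
From E = E° − (0.0592/n) log Q: log Q = (E° − E)·n/0.0592 = (+2.48 − (+2.454))·2/0.0592 = 0.8784.
So 1·log[Fe²⁺] = 2·log(0.519) − log Q = -0.5697 − (0.8784) = -1.4481; [Fe²⁺] = 10^(-1.4481) ≈ 0.036 M.

0.036 M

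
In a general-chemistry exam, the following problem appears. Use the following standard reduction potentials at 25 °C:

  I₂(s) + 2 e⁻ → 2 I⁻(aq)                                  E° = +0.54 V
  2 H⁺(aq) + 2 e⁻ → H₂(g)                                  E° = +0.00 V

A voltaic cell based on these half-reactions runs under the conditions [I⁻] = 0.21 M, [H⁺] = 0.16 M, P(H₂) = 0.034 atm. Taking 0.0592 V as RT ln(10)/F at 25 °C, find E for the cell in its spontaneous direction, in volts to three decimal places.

+0.584 V

I₂/I⁻ is the cathode (higher E°), H⁺/H₂ the anode: E°cell = +0.54 − (+0.00) = +0.54 V, n = 2.
Overall: I₂(s) + H₂(g) → 2 I⁻(aq) + 2 H⁺(aq)
Q = [I⁻]^2·[H⁺]^2 / (P(H₂)); log Q = -1.479.
E = E° − (0.0592/n) log Q = +0.54 − (0.0592/2)(-1.479) = +0.584 V.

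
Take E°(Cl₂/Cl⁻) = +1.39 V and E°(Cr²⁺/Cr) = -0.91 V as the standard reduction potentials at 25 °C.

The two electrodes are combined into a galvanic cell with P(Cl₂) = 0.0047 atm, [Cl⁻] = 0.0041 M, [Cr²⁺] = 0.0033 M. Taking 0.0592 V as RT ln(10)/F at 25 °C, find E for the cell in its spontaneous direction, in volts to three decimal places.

+2.446 V

Cl₂/Cl⁻ is the cathode (higher E°), Cr²⁺/Cr the anode: E°cell = +1.39 − (-0.91) = +2.30 V, n = 2.
Overall: Cl₂(g) + Cr(s) → 2 Cl⁻(aq) + Cr²⁺(aq)
Q = [Cl⁻]^2·[Cr²⁺] / (P(Cl₂)); log Q = -4.928.
E = E° − (0.0592/n) log Q = +2.30 − (0.0592/2)(-4.928) = +2.446 V.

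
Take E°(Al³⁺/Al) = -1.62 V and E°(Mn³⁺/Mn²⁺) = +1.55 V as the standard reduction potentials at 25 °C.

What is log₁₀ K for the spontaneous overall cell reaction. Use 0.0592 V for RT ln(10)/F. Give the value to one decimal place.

160.6

Cathode: Mn³⁺/Mn²⁺; anode: Al³⁺/Al. E°cell = +3.17 V, n = 3.
log K = nE°cell / 0.0592 = (3)(+3.17) / 0.0592 = 160.6.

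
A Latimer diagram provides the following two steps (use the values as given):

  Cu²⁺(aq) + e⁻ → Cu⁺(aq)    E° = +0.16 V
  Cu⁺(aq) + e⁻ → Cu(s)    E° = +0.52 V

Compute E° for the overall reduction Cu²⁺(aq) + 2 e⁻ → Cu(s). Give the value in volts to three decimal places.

+0.340 V

Adding the free-energy changes (−nFE°) of the two steps gives −n₃FE°₃ = −n₁FE°₁ − n₂FE°₂.
E°₃ = (1×+0.16 + 1×+0.52) / 2 = (+0.680) / 2 = +0.340 V.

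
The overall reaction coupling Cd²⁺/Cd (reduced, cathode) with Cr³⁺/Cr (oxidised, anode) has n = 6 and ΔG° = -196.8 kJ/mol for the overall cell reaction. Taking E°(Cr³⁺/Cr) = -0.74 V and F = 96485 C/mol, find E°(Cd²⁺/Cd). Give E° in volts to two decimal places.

-0.40 V

E°cell = −ΔG°/(nF) = −(-196.8×10³)/((6)(96485)) = +0.340 V.
Since Cd²⁺/Cd is the cathode and Cr³⁺/Cr the anode, E°cell = E°(Cd²⁺/Cd) − E°(Cr³⁺/Cr).
So E°(Cd²⁺/Cd) = E°cell + E°(Cr³⁺/Cr) = +0.340 + (-0.74) = -0.40 V.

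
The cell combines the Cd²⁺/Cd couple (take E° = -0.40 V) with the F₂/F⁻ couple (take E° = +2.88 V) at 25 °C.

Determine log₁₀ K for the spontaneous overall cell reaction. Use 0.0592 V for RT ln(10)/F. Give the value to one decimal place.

Cathode: F₂/F⁻; anode: Cd²⁺/Cd. E°cell = +3.28 V, n = 2.
log K = nE°cell / 0.0592 = (2)(+3.28) / 0.0592 = 110.8.

110.8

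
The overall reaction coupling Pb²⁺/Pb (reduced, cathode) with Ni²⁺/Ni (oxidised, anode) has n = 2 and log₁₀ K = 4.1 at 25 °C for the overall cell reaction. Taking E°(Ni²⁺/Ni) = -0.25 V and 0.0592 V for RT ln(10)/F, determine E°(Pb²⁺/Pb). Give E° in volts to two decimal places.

E°cell = (0.0592/n)·log K = (0.0592/2)(4.1) = +0.121 V.
Since Pb²⁺/Pb is the cathode and Ni²⁺/Ni the anode, E°cell = E°(Pb²⁺/Pb) − E°(Ni²⁺/Ni).
So E°(Pb²⁺/Pb) = E°cell + E°(Ni²⁺/Ni) = +0.121 + (-0.25) = -0.13 V.

-0.13 V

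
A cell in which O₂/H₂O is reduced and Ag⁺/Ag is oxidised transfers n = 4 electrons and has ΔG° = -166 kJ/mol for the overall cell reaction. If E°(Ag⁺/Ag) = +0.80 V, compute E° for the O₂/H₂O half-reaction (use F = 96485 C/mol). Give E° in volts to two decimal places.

+1.23 V

E°cell = −ΔG°/(nF) = −(-166×10³)/((4)(96485)) = +0.430 V.
Since O₂/H₂O is the cathode and Ag⁺/Ag the anode, E°cell = E°(O₂/H₂O) − E°(Ag⁺/Ag).
So E°(O₂/H₂O) = E°cell + E°(Ag⁺/Ag) = +0.430 + (+0.80) = +1.23 V.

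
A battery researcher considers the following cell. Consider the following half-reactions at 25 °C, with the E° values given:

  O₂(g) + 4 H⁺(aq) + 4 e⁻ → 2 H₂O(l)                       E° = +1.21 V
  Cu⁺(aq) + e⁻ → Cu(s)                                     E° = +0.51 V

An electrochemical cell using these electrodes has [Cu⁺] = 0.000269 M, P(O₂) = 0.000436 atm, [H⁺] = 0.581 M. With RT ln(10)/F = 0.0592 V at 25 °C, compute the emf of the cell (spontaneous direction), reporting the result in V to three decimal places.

O₂/H₂O is the cathode (higher E°), Cu⁺/Cu the anode: E°cell = +1.21 − (+0.51) = +0.70 V, n = 4.
Overall: O₂(g) + 4 H⁺(aq) + 4 Cu(s) → 2 H₂O(l) + 4 Cu⁺(aq)
Q = [Cu⁺]^4 / (P(O₂)·[H⁺]^4); log Q = -9.977.
E = E° − (0.0592/n) log Q = +0.70 − (0.0592/4)(-9.977) = +0.848 V.

+0.848 V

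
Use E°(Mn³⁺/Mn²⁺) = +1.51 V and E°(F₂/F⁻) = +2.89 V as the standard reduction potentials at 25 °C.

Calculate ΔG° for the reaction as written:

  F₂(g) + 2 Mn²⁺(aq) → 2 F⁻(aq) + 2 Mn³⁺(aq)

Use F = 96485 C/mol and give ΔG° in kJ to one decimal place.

-266.3 kJ

As written, F₂/F⁻ is reduced (cathode) and Mn³⁺/Mn²⁺ is oxidised (anode), so E°cell = (+2.89) − (+1.51) = +1.38 V.
Balancing electrons gives n = 2.
ΔG° = −nFE° = −(2)(96485)(+1.38) = -266,299 J = -266.3 kJ.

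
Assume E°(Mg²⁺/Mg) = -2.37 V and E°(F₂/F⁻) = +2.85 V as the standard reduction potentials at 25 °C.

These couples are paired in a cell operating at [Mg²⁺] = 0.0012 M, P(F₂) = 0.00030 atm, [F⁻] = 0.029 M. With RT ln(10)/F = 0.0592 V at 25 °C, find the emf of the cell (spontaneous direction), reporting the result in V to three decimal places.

+5.293 V

F₂/F⁻ is the cathode (higher E°), Mg²⁺/Mg the anode: E°cell = +2.85 − (-2.37) = +5.22 V, n = 2.
Overall: F₂(g) + Mg(s) → 2 F⁻(aq) + Mg²⁺(aq)
Q = [F⁻]^2·[Mg²⁺] / (P(F₂)); log Q = -2.473.
E = E° − (0.0592/n) log Q = +5.22 − (0.0592/2)(-2.473) = +5.293 V.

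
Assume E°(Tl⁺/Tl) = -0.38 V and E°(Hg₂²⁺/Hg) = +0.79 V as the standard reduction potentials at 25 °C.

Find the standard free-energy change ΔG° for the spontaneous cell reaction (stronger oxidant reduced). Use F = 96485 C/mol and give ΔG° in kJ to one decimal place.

-225.8 kJ

Hg₂²⁺/Hg (E° = +0.79 V) is the cathode; Tl⁺/Tl (E° = -0.38 V) is the anode, so E°cell = +1.17 V.
Balancing electrons gives n = 2 (lcm of 2 and 1).
ΔG° = −nFE° = −(2)(96485)(+1.17) = -225,775 J = -225.8 kJ.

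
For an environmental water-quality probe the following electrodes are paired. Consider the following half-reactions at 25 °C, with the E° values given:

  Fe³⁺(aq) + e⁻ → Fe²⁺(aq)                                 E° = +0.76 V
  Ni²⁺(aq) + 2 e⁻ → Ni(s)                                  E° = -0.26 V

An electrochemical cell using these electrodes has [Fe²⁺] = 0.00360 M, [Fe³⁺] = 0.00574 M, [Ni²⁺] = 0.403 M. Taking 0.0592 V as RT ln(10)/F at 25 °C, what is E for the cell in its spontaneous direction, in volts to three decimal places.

Fe³⁺/Fe²⁺ is the cathode (higher E°), Ni²⁺/Ni the anode: E°cell = +0.76 − (-0.26) = +1.02 V, n = 2.
Overall: 2 Fe³⁺(aq) + Ni(s) → 2 Fe²⁺(aq) + Ni²⁺(aq)
Q = [Fe²⁺]^2·[Ni²⁺] / ([Fe³⁺]^2); log Q = -0.800.
E = E° − (0.0592/n) log Q = +1.02 − (0.0592/2)(-0.800) = +1.044 V.

+1.044 V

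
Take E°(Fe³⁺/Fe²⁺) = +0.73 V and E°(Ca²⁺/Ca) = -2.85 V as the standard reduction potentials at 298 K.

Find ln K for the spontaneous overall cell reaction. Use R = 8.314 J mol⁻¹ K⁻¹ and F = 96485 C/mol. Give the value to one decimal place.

278.8

Cathode: Fe³⁺/Fe²⁺; anode: Ca²⁺/Ca. E°cell = (+0.73) − (-2.85) = +3.58 V, with n = 2.
ΔG° = −nFE° = −RT ln K, so ln K = nFE°/(RT) = (2)(96485)(+3.58) / ((8.314)(298)) = 278.835.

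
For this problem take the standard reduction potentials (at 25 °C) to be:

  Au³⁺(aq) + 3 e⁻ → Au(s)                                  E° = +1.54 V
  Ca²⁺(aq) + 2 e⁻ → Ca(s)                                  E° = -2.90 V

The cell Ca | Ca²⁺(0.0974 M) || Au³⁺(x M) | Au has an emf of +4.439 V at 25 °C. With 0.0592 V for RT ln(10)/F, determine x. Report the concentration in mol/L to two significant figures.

0.027 M

Au³⁺/Au is the cathode, Ca²⁺/Ca the anode: E°cell = +4.44 V, n = 6.
Overall reaction: 2 Au³⁺(aq) + 3 Ca(s) → 2 Au(s) + 3 Ca²⁺(aq); Q = [Ca²⁺]^3/[Au³⁺]^2.
From E = E° − (0.0592/n) log Q: log Q = (E° − E)·n/0.0592 = (+4.44 − (+4.439))·6/0.0592 = 0.1014.
So 2·log[Au³⁺] = 3·log(0.0974) − log Q = -3.0343 − (0.1014) = -3.1357; log[Au³⁺] = -3.1357 / 2 = -1.5678; [Au³⁺] = 10^(-1.5678) ≈ 0.027 M.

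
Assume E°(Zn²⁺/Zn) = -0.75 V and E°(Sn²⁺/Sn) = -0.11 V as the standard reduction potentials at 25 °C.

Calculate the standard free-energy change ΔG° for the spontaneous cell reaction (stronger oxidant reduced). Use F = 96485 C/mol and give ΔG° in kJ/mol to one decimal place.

-123.5 kJ/mol

Sn²⁺/Sn (E° = -0.11 V) is the cathode; Zn²⁺/Zn (E° = -0.75 V) is the anode, so E°cell = +0.64 V.
Balancing electrons gives n = 2 (lcm of 2 and 2).
ΔG° = −nFE° = −(2)(96485)(+0.64) = -123,501 J = -123.5 kJ/mol.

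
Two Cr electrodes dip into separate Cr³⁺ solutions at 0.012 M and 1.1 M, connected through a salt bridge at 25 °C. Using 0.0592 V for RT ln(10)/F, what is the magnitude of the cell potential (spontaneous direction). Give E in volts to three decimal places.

+0.039 V

For a concentration cell E°cell = 0. The 1.1 M side is the cathode (reduction is favoured where [Cr³⁺] is higher).
With n = 3, E = −(0.0592/3) log([Cr³⁺]ₐₙ/[Cr³⁺]꜀ₐₜ) = −(0.0592/3) log(0.012/1.1) = −(0.0592/3)(-1.962) = +0.039 V.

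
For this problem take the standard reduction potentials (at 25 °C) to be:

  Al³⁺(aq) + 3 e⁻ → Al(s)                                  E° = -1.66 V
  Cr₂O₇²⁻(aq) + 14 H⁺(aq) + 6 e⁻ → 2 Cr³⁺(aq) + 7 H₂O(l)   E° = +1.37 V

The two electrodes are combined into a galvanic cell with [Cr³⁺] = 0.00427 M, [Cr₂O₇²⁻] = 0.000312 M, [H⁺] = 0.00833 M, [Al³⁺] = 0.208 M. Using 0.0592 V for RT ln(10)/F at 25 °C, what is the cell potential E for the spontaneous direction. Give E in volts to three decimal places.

+2.768 V

Cr₂O₇²⁻/Cr³⁺ is the cathode (higher E°), Al³⁺/Al the anode: E°cell = +1.37 − (-1.66) = +3.03 V, n = 6.
Overall: Cr₂O₇²⁻(aq) + 14 H⁺(aq) + 2 Al(s) → 2 Cr³⁺(aq) + 7 H₂O(l) + 2 Al³⁺(aq)
Q = [Cr³⁺]^2·[Al³⁺]^2 / ([Cr₂O₇²⁻]·[H⁺]^14); log Q = 26.514.
E = E° − (0.0592/n) log Q = +3.03 − (0.0592/6)(26.514) = +2.768 V.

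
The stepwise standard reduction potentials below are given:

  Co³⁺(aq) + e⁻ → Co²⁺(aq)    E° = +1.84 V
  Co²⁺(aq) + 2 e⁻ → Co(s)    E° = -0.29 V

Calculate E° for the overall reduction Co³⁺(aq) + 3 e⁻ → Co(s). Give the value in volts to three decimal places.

Since ΔG° = −nFE° is additive over sequential reductions, n₃E°₃ = n₁E°₁ + n₂E°₂.
E°₃ = (1×+1.84 + 2×-0.29) / 3 = (+1.260) / 3 = +0.420 V.

+0.420 V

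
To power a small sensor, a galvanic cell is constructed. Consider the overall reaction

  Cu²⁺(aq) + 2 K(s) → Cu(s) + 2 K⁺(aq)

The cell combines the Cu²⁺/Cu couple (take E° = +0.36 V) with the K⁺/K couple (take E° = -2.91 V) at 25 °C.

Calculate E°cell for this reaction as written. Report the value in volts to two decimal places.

+3.27 V

The Cu²⁺/Cu couple has the higher reduction potential, so it is the cathode; K⁺/K is oxidised at the anode.
E°cell = E°(cathode) − E°(anode) = (+0.36) − (-2.91) = +3.27 V.
Since E°cell > 0, the reaction is spontaneous under standard conditions.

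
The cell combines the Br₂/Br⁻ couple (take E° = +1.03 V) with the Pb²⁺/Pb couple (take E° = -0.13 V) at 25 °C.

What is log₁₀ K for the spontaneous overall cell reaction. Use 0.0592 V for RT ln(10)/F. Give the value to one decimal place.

39.2

Cathode: Br₂/Br⁻; anode: Pb²⁺/Pb. E°cell = +1.16 V, n = 2.
log K = nE°cell / 0.0592 = (2)(+1.16) / 0.0592 = 39.2.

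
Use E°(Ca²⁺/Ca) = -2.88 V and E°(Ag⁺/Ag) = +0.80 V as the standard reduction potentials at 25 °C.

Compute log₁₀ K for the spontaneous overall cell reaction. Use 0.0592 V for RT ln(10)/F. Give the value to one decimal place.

Cathode: Ag⁺/Ag; anode: Ca²⁺/Ca. E°cell = +3.68 V, n = 2.
log K = nE°cell / 0.0592 = (2)(+3.68) / 0.0592 = 124.3.

124.3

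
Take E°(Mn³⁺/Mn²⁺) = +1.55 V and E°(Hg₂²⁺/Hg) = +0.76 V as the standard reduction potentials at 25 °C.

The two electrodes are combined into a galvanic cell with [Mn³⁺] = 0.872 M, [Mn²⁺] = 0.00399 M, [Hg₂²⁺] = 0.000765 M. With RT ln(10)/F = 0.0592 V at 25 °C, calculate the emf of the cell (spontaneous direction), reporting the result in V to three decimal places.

+1.021 V

Mn³⁺/Mn²⁺ is the cathode (higher E°), Hg₂²⁺/Hg the anode: E°cell = +1.55 − (+0.76) = +0.79 V, n = 2.
Overall: 2 Mn³⁺(aq) + 2 Hg(l) → 2 Mn²⁺(aq) + Hg₂²⁺(aq)
Q = [Mn²⁺]^2·[Hg₂²⁺] / ([Mn³⁺]^2); log Q = -7.795.
E = E° − (0.0592/n) log Q = +0.79 − (0.0592/2)(-7.795) = +1.021 V.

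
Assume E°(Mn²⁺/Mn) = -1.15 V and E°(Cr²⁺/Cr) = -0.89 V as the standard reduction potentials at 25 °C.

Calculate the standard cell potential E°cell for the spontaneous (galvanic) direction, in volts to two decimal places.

The Cr²⁺/Cr couple has the higher reduction potential, so it is the cathode; Mn²⁺/Mn is oxidised at the anode.
E°cell = E°(cathode) − E°(anode) = (-0.89) − (-1.15) = +0.26 V.

+0.26 V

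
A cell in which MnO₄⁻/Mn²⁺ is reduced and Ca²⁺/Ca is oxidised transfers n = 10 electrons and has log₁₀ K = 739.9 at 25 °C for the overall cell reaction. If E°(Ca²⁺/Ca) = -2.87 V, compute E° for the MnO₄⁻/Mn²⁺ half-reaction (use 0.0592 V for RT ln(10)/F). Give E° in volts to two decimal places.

+1.51 V

E°cell = (0.0592/n)·log K = (0.0592/10)(739.9) = +4.380 V.
Since MnO₄⁻/Mn²⁺ is the cathode and Ca²⁺/Ca the anode, E°cell = E°(MnO₄⁻/Mn²⁺) − E°(Ca²⁺/Ca).
So E°(MnO₄⁻/Mn²⁺) = E°cell + E°(Ca²⁺/Ca) = +4.380 + (-2.87) = +1.51 V.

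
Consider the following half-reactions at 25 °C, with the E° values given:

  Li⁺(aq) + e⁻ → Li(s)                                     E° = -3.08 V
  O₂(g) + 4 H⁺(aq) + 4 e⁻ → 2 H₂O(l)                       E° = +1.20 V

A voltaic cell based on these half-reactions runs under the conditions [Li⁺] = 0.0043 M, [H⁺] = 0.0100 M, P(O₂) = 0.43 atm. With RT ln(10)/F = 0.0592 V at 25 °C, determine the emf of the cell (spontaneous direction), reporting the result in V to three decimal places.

O₂/H₂O is the cathode (higher E°), Li⁺/Li the anode: E°cell = +1.20 − (-3.08) = +4.28 V, n = 4.
Overall: O₂(g) + 4 H⁺(aq) + 4 Li(s) → 2 H₂O(l) + 4 Li⁺(aq)
Q = [Li⁺]^4 / (P(O₂)·[H⁺]^4); log Q = -1.100.
E = E° − (0.0592/n) log Q = +4.28 − (0.0592/4)(-1.100) = +4.296 V.

+4.296 V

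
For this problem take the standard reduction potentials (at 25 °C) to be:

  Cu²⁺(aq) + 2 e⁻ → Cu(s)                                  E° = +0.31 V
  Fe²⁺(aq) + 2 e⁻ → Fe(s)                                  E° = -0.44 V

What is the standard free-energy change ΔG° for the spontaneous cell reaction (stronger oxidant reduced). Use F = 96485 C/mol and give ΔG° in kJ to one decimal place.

-144.7 kJ

Cu²⁺/Cu (E° = +0.31 V) is the cathode; Fe²⁺/Fe (E° = -0.44 V) is the anode, so E°cell = +0.75 V.
Balancing electrons gives n = 2 (lcm of 2 and 2).
ΔG° = −nFE° = −(2)(96485)(+0.75) = -144,728 J = -144.7 kJ.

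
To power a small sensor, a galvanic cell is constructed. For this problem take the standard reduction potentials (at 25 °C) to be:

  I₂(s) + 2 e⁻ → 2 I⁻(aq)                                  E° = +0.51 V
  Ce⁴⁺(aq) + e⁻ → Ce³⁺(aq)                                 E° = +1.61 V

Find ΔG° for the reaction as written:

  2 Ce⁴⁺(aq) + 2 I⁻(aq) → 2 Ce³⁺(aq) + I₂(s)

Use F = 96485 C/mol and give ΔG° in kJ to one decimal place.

As written, Ce⁴⁺/Ce³⁺ is reduced (cathode) and I₂/I⁻ is oxidised (anode), so E°cell = (+1.61) − (+0.51) = +1.10 V.
Balancing electrons gives n = 2.
ΔG° = −nFE° = −(2)(96485)(+1.10) = -212,267 J = -212.3 kJ.

-212.3 kJ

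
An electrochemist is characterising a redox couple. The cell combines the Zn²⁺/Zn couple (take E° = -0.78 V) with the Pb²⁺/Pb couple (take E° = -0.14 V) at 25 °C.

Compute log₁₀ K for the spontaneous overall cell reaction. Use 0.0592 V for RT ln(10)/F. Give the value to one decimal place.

21.6

Cathode: Pb²⁺/Pb; anode: Zn²⁺/Zn. E°cell = +0.64 V, n = 2.
log K = nE°cell / 0.0592 = (2)(+0.64) / 0.0592 = 21.6.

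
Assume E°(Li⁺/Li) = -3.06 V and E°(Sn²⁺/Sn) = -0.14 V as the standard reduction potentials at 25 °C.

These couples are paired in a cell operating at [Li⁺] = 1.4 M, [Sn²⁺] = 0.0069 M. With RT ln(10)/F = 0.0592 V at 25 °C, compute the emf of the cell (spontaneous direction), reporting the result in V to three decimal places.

+2.847 V

Sn²⁺/Sn is the cathode (higher E°), Li⁺/Li the anode: E°cell = -0.14 − (-3.06) = +2.92 V, n = 2.
Overall: Sn²⁺(aq) + 2 Li(s) → Sn(s) + 2 Li⁺(aq)
Q = [Li⁺]^2 / ([Sn²⁺]); log Q = 2.453.
E = E° − (0.0592/n) log Q = +2.92 − (0.0592/2)(2.453) = +2.847 V.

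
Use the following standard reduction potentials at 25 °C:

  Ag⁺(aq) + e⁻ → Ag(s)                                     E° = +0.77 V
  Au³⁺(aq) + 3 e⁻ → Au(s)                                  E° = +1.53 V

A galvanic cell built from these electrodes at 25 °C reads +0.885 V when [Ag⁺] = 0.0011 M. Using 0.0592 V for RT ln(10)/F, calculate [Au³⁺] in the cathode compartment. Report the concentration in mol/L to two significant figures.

0.0029 M

Au³⁺/Au is the cathode, Ag⁺/Ag the anode: E°cell = +0.76 V, n = 3.
Overall reaction: Au³⁺(aq) + 3 Ag(s) → Au(s) + 3 Ag⁺(aq); Q = [Ag⁺]^3/[Au³⁺]^1.
From E = E° − (0.0592/n) log Q: log Q = (E° − E)·n/0.0592 = (+0.76 − (+0.885))·3/0.0592 = -6.3345.
So 1·log[Au³⁺] = 3·log(0.0011) − log Q = -8.8758 − (-6.3345) = -2.5413; [Au³⁺] = 10^(-2.5413) ≈ 0.0029 M.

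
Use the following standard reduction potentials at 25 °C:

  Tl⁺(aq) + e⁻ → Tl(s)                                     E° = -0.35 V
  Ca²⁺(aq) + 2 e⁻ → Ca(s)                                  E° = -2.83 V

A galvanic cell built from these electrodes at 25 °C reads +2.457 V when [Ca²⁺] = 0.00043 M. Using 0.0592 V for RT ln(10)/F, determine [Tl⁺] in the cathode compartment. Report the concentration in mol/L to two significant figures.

Tl⁺/Tl is the cathode, Ca²⁺/Ca the anode: E°cell = +2.48 V, n = 2.
Overall reaction: 2 Tl⁺(aq) + Ca(s) → 2 Tl(s) + Ca²⁺(aq); Q = [Ca²⁺]^1/[Tl⁺]^2.
From E = E° − (0.0592/n) log Q: log Q = (E° − E)·n/0.0592 = (+2.48 − (+2.457))·2/0.0592 = 0.7770.
So 2·log[Tl⁺] = 1·log(0.00043) − log Q = -3.3665 − (0.7770) = -4.1435; log[Tl⁺] = -4.1435 / 2 = -2.0718; [Tl⁺] = 10^(-2.0718) ≈ 0.0085 M.

0.0085 M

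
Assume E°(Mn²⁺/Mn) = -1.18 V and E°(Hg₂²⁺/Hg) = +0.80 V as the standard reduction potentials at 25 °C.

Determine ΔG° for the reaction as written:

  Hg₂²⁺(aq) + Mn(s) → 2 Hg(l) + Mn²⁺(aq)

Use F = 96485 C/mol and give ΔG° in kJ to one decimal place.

-382.1 kJ

As written, Hg₂²⁺/Hg is reduced (cathode) and Mn²⁺/Mn is oxidised (anode), so E°cell = (+0.80) − (-1.18) = +1.98 V.
Balancing electrons gives n = 2.
ΔG° = −nFE° = −(2)(96485)(+1.98) = -382,081 J = -382.1 kJ.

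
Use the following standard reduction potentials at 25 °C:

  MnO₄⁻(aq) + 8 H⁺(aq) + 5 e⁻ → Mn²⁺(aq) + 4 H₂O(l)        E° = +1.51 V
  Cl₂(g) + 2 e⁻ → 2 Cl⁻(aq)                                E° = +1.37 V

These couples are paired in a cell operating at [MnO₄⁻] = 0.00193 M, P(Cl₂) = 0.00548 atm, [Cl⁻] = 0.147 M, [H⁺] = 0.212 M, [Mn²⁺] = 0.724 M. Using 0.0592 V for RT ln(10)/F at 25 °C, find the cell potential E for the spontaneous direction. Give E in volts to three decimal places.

+0.063 V

MnO₄⁻/Mn²⁺ is the cathode (higher E°), Cl₂/Cl⁻ the anode: E°cell = +1.51 − (+1.37) = +0.14 V, n = 10.
Overall: 2 MnO₄⁻(aq) + 16 H⁺(aq) + 10 Cl⁻(aq) → 2 Mn²⁺(aq) + 8 H₂O(l) + 5 Cl₂(g)
Q = [Mn²⁺]^2·P(Cl₂)^5 / ([MnO₄⁻]^2·[H⁺]^16·[Cl⁻]^10); log Q = 12.948.
E = E° − (0.0592/n) log Q = +0.14 − (0.0592/10)(12.948) = +0.063 V.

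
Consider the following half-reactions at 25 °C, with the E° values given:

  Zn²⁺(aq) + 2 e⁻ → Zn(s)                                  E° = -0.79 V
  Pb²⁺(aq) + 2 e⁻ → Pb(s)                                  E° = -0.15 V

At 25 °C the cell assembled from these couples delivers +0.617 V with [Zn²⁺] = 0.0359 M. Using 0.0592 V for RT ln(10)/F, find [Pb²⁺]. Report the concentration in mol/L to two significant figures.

Pb²⁺/Pb is the cathode, Zn²⁺/Zn the anode: E°cell = +0.64 V, n = 2.
Overall reaction: Pb²⁺(aq) + Zn(s) → Pb(s) + Zn²⁺(aq); Q = [Zn²⁺]^1/[Pb²⁺]^1.
From E = E° − (0.0592/n) log Q: log Q = (E° − E)·n/0.0592 = (+0.64 − (+0.617))·2/0.0592 = 0.7770.
So 1·log[Pb²⁺] = 1·log(0.0359) − log Q = -1.4449 − (0.7770) = -2.2219; [Pb²⁺] = 10^(-2.2219) ≈ 0.0060 M.

0.0060 M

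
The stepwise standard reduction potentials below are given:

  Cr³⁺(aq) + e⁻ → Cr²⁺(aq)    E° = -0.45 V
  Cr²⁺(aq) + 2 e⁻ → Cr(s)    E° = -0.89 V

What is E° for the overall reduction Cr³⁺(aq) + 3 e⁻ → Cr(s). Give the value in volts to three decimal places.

Standard free energies of sequential steps add: ΔG°₃ = ΔG°₁ + ΔG°₂, so n₃E°₃ = n₁E°₁ + n₂E°₂.
E°₃ = (1×-0.45 + 2×-0.89) / 3 = (-2.230) / 3 = -0.743 V.

-0.743 V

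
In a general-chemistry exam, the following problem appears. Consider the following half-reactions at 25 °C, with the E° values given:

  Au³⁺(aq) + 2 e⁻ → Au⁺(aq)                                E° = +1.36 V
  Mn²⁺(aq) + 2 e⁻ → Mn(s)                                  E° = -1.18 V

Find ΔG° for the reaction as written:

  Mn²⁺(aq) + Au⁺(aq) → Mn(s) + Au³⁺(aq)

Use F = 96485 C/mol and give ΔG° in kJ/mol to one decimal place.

+490.1 kJ/mol

As written, Mn²⁺/Mn is reduced (cathode) and Au³⁺/Au⁺ is oxidised (anode), so E°cell = (-1.18) − (+1.36) = -2.54 V.
Balancing electrons gives n = 2.
ΔG° = −nFE° = −(2)(96485)(-2.54) = 490,144 J = +490.1 kJ/mol.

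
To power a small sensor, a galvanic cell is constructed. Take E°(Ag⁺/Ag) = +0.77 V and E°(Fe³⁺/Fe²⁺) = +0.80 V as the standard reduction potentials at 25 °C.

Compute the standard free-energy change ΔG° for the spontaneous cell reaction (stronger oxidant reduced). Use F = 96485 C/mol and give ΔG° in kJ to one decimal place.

Fe³⁺/Fe²⁺ (E° = +0.80 V) is the cathode; Ag⁺/Ag (E° = +0.77 V) is the anode, so E°cell = +0.03 V.
Balancing electrons gives n = 1 (lcm of 1 and 1).
ΔG° = −nFE° = −(1)(96485)(+0.03) = -2,895 J = -2.9 kJ.

-2.9 kJ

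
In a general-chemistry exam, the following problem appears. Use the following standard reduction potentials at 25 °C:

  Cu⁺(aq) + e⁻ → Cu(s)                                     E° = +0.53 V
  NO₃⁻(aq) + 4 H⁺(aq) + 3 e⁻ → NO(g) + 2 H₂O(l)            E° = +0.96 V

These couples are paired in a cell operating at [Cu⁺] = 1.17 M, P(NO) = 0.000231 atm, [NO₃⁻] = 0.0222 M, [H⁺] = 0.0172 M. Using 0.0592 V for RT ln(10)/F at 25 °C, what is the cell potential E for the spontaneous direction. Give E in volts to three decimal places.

+0.326 V

NO₃⁻/NO is the cathode (higher E°), Cu⁺/Cu the anode: E°cell = +0.96 − (+0.53) = +0.43 V, n = 3.
Overall: NO₃⁻(aq) + 4 H⁺(aq) + 3 Cu(s) → NO(g) + 2 H₂O(l) + 3 Cu⁺(aq)
Q = P(NO)·[Cu⁺]^3 / ([NO₃⁻]·[H⁺]^4); log Q = 5.280.
E = E° − (0.0592/n) log Q = +0.43 − (0.0592/3)(5.280) = +0.326 V.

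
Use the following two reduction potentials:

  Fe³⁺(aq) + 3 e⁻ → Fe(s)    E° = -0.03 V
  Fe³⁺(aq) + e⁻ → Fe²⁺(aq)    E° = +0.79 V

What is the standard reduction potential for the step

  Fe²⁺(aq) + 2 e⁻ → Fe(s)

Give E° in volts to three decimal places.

-0.440 V

Sequential free energies add, so n₃E°₃ = n₁E°₁ + n₂E°₂.
With n₃ = 3, and the known step contributing 1×(+0.79) V, the unknown satisfies 2·E° = 3×(-0.03) − 1×(+0.79) = -0.880.
E° = -0.880 / 2 = -0.440 V.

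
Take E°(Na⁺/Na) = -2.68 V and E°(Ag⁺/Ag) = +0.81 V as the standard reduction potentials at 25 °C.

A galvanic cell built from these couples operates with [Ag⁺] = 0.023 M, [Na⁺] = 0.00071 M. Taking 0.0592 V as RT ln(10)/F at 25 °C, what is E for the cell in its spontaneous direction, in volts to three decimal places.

+3.579 V

Ag⁺/Ag is the cathode (higher E°), Na⁺/Na the anode: E°cell = +0.81 − (-2.68) = +3.49 V, n = 1.
Overall: Ag⁺(aq) + Na(s) → Ag(s) + Na⁺(aq)
Q = [Na⁺] / ([Ag⁺]); log Q = -1.510.
E = E° − (0.0592/n) log Q = +3.49 − (0.0592/1)(-1.510) = +3.579 V.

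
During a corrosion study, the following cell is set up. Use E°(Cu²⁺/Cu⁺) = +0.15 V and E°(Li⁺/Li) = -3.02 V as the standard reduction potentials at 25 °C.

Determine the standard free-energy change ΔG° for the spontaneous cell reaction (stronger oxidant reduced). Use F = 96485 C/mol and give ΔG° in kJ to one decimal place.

Cu²⁺/Cu⁺ (E° = +0.15 V) is the cathode; Li⁺/Li (E° = -3.02 V) is the anode, so E°cell = +3.17 V.
Balancing electrons gives n = 1 (lcm of 1 and 1).
ΔG° = −nFE° = −(1)(96485)(+3.17) = -305,857 J = -305.9 kJ.

-305.9 kJ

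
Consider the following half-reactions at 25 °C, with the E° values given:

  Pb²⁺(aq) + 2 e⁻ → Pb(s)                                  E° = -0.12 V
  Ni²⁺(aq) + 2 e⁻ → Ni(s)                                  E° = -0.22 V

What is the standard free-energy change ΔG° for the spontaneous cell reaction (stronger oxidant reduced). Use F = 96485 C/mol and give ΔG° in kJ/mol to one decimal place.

Pb²⁺/Pb (E° = -0.12 V) is the cathode; Ni²⁺/Ni (E° = -0.22 V) is the anode, so E°cell = +0.10 V.
Balancing electrons gives n = 2 (lcm of 2 and 2).
ΔG° = −nFE° = −(2)(96485)(+0.10) = -19,297 J = -19.3 kJ/mol.

-19.3 kJ/mol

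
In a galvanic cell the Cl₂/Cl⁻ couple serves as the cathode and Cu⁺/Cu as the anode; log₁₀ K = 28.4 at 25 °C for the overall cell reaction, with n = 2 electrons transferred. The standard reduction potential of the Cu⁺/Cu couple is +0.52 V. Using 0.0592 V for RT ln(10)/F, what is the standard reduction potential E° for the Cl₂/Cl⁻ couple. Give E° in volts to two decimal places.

E°cell = (0.0592/n)·log K = (0.0592/2)(28.4) = +0.841 V.
Since Cl₂/Cl⁻ is the cathode and Cu⁺/Cu the anode, E°cell = E°(Cl₂/Cl⁻) − E°(Cu⁺/Cu).
So E°(Cl₂/Cl⁻) = E°cell + E°(Cu⁺/Cu) = +0.841 + (+0.52) = +1.36 V.

+1.36 V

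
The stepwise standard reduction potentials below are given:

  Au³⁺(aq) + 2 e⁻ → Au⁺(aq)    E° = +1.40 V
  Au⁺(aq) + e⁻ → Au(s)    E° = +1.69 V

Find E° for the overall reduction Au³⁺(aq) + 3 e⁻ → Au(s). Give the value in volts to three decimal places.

Since ΔG° = −nFE° is additive over sequential reductions, n₃E°₃ = n₁E°₁ + n₂E°₂.
E°₃ = (2×+1.40 + 1×+1.69) / 3 = (+4.490) / 3 = +1.497 V.
E° values themselves are not directly additive — weighting by electron count is essential.

+1.497 V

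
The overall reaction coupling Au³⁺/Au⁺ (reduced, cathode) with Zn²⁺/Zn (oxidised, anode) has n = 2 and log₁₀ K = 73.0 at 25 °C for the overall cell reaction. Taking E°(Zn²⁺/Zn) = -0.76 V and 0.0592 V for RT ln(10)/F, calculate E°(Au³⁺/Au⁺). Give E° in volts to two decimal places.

+1.40 V

E°cell = (0.0592/n)·log K = (0.0592/2)(73.0) = +2.161 V.
Since Au³⁺/Au⁺ is the cathode and Zn²⁺/Zn the anode, E°cell = E°(Au³⁺/Au⁺) − E°(Zn²⁺/Zn).
So E°(Au³⁺/Au⁺) = E°cell + E°(Zn²⁺/Zn) = +2.161 + (-0.76) = +1.40 V.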